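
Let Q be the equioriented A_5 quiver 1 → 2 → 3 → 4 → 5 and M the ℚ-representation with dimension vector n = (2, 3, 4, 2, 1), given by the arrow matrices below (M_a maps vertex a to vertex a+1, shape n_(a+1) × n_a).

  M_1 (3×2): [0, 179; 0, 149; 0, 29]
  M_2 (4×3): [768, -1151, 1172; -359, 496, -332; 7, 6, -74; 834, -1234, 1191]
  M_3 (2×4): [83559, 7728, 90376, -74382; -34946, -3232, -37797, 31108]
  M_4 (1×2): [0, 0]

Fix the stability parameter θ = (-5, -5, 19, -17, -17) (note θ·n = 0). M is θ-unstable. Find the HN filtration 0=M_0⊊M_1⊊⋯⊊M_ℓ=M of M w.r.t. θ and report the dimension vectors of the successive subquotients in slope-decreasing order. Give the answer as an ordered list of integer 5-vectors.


Via rank(M_{q-1}∘⋯∘M_p): M ≅ I[1,1], I[1,4], I[2,3], I[2,4], I[3,3], I[5,5].
μ_θ-semistable layers: μ^(1)=19; μ^(2)=1; μ^(3)=-5; μ^(4)=-17

((0, 0, 2, 0, 0); (0, 0, 2, 2, 0); (2, 3, 0, 0, 0); (0, 0, 0, 0, 1))


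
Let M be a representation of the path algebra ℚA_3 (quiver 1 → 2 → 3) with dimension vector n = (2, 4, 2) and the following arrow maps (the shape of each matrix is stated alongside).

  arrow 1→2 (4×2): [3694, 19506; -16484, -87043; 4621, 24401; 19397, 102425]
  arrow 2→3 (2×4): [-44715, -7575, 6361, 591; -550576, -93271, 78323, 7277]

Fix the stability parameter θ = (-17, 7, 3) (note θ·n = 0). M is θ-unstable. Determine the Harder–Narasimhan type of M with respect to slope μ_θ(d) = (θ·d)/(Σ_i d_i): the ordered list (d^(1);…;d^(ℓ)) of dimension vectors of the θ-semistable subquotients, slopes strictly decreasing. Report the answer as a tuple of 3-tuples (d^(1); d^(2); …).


Barcode: M ≅ I[1,3]^2, I[2,2]^2. HN layers by μ_θ (3 steps, strictly decreasing):
  μ^(1)=7; μ^(2)=5; μ^(3)=-17

((0, 2, 0); (0, 2, 2); (2, 0, 0))


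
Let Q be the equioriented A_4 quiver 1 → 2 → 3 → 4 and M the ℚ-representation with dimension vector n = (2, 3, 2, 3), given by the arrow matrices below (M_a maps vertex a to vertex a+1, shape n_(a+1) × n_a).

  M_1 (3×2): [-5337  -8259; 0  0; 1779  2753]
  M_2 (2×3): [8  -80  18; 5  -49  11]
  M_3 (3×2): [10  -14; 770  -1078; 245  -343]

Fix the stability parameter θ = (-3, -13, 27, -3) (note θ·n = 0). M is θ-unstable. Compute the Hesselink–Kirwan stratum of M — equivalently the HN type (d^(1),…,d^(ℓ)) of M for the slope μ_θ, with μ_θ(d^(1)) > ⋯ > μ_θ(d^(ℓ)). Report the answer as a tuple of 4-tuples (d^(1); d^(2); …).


Interval decomposition of M: I[1,1], I[1,4], I[2,2], I[2,3], I[4,4]^2.
HN type (ℓ=5): μ^(1)=27; μ^(2)=12; μ^(3)=-3; μ^(4)=-8; μ^(5)=-13

((0, 0, 1, 0); (0, 0, 1, 1); (1, 0, 0, 2); (1, 1, 0, 0); (0, 2, 0, 0))


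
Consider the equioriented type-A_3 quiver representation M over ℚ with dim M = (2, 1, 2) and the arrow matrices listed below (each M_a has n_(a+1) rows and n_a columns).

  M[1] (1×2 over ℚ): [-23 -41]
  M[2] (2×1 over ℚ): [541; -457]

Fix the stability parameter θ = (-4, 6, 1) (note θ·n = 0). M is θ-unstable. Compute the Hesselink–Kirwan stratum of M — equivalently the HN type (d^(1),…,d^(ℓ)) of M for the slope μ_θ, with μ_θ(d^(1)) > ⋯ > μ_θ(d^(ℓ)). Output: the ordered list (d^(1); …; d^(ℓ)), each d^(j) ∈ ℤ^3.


Via rank(M_{q-1}∘⋯∘M_p): M ≅ I[1,1], I[1,3], I[3,3].
μ_θ-semistable layers: μ^(1)=7/2; μ^(2)=1; μ^(3)=-4

((0, 1, 1); (0, 0, 1); (2, 0, 0))


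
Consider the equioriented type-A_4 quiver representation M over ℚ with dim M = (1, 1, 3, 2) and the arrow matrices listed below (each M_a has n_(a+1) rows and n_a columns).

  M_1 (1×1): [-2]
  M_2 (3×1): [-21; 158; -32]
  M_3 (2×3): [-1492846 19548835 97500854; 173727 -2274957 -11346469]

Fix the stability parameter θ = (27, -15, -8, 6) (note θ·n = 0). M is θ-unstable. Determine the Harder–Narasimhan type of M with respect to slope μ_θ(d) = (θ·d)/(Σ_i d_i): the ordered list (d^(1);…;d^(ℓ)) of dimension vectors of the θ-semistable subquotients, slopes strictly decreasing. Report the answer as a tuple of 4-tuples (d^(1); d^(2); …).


Via rank(M_{q-1}∘⋯∘M_p): M ≅ I[1,4], I[3,3], I[3,4].
μ_θ-semistable layers: μ^(1)=6; μ^(2)=4/3; μ^(3)=-8

((0, 0, 0, 2); (1, 1, 1, 0); (0, 0, 2, 0))


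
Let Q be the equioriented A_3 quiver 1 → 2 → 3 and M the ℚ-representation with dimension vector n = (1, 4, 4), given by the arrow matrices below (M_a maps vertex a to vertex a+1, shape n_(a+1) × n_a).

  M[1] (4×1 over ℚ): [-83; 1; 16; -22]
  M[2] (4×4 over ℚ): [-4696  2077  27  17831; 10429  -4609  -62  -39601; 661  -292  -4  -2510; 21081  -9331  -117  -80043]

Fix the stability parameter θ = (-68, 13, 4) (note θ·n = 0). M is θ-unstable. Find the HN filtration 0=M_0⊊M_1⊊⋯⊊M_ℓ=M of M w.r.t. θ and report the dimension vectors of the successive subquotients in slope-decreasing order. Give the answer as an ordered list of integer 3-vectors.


Interval decomposition of M: I[1,3], I[2,3]^3.
HN type (ℓ=2): μ^(1)=17/2; μ^(2)=-68

((0, 4, 4); (1, 0, 0))


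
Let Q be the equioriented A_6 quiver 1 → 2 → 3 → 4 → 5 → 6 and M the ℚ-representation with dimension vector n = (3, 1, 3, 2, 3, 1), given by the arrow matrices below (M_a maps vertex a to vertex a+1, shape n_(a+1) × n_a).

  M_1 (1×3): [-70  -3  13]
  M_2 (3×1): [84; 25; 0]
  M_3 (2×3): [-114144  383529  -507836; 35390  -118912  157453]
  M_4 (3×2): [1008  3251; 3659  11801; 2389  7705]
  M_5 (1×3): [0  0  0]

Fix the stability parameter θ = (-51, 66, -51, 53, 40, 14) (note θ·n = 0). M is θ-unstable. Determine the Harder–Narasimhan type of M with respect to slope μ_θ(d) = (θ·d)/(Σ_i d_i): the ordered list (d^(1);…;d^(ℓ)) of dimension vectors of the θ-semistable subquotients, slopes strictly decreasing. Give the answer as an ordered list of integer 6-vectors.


Interval decomposition of M: I[1,1]^2, I[1,5], I[3,3], I[3,5], I[5,5], I[6,6].
HN type (ℓ=5): μ^(1)=93/2; μ^(2)=40; μ^(3)=14; μ^(4)=15/2; μ^(5)=-51

((0, 0, 0, 2, 2, 0); (0, 0, 0, 0, 1, 0); (0, 0, 0, 0, 0, 1); (0, 1, 1, 0, 0, 0); (3, 0, 2, 0, 0, 0))


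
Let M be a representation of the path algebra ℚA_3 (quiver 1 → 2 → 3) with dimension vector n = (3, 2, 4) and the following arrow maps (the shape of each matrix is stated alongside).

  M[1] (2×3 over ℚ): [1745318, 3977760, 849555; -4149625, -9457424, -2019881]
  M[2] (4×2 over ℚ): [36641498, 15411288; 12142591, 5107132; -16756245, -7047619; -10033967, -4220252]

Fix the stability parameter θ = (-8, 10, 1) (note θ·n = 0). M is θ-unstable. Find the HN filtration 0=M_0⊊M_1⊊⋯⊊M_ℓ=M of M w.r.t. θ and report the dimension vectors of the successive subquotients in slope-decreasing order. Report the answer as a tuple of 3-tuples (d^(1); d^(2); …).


Barcode: M ≅ I[1,1], I[1,3]^2, I[3,3]^2. HN layers by μ_θ (3 steps, strictly decreasing):
  μ^(1)=11/2; μ^(2)=1; μ^(3)=-8

((0, 2, 2); (0, 0, 2); (3, 0, 0))


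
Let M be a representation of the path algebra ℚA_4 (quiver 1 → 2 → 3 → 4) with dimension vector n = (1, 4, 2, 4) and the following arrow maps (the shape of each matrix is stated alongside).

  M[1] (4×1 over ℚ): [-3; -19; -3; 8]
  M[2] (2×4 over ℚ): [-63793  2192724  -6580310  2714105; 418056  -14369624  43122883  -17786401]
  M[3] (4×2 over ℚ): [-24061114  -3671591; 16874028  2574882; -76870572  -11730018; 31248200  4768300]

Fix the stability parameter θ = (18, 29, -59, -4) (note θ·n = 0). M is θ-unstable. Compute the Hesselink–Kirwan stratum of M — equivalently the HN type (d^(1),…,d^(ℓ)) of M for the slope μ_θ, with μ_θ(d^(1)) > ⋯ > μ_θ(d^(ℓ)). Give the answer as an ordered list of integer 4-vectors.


Via rank(M_{q-1}∘⋯∘M_p): M ≅ I[1,4], I[2,2]^2, I[2,3], I[4,4]^3.
μ_θ-semistable layers: μ^(1)=29; μ^(2)=-4; μ^(3)=-15

((0, 2, 0, 0); (1, 1, 1, 4); (0, 1, 1, 0))


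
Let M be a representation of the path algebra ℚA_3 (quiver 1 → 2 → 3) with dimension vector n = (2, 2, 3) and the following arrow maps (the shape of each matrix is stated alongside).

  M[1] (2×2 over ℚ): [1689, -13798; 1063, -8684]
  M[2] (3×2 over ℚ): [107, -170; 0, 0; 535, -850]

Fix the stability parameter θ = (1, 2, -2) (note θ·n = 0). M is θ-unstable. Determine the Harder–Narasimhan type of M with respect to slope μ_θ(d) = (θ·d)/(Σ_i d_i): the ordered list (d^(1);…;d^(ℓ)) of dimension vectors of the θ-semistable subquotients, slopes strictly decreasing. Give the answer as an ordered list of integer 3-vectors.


Via rank(M_{q-1}∘⋯∘M_p): M ≅ I[1,2], I[1,3], I[3,3]^2.
μ_θ-semistable layers: μ^(1)=2; μ^(2)=1; μ^(3)=1/3; μ^(4)=-2

((0, 1, 0); (1, 0, 0); (1, 1, 1); (0, 0, 2))


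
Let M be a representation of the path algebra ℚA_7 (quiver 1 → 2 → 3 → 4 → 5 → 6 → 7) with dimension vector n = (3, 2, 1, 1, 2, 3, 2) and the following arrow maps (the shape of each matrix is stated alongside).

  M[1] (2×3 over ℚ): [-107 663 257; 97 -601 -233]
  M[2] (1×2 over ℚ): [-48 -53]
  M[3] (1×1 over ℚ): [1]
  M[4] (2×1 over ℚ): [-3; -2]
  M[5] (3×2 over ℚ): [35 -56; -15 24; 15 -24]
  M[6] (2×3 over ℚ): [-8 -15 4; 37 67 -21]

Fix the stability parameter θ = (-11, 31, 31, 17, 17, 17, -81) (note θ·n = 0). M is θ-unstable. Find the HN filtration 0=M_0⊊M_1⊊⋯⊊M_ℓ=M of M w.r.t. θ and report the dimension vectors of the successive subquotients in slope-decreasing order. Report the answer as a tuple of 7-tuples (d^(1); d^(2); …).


Barcode: M ≅ I[1,1], I[1,2], I[1,7], I[5,5], I[6,6], I[6,7]. HN layers by μ_θ (5 steps, strictly decreasing):
  μ^(1)=31; μ^(2)=17; μ^(3)=16/3; μ^(4)=-11; μ^(5)=-32

((0, 1, 0, 0, 0, 0, 0); (0, 0, 0, 0, 1, 1, 0); (0, 1, 1, 1, 1, 1, 1); (3, 0, 0, 0, 0, 0, 0); (0, 0, 0, 0, 0, 1, 1))


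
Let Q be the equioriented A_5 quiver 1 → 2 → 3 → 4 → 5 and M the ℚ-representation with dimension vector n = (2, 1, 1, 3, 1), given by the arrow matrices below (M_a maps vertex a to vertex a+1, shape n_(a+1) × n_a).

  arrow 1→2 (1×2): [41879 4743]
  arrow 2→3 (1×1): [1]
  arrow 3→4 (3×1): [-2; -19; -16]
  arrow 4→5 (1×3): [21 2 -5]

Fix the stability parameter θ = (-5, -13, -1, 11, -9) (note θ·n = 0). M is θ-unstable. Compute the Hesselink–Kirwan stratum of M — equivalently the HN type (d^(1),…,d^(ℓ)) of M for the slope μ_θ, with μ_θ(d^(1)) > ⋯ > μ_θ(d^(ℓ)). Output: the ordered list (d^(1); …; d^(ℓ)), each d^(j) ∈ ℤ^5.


Barcode: M ≅ I[1,1], I[1,4], I[4,4], I[4,5]. HN layers by μ_θ (5 steps, strictly decreasing):
  μ^(1)=11; μ^(2)=1; μ^(3)=-1; μ^(4)=-5; μ^(5)=-9

((0, 0, 0, 2, 0); (0, 0, 0, 1, 1); (0, 0, 1, 0, 0); (1, 0, 0, 0, 0); (1, 1, 0, 0, 0))


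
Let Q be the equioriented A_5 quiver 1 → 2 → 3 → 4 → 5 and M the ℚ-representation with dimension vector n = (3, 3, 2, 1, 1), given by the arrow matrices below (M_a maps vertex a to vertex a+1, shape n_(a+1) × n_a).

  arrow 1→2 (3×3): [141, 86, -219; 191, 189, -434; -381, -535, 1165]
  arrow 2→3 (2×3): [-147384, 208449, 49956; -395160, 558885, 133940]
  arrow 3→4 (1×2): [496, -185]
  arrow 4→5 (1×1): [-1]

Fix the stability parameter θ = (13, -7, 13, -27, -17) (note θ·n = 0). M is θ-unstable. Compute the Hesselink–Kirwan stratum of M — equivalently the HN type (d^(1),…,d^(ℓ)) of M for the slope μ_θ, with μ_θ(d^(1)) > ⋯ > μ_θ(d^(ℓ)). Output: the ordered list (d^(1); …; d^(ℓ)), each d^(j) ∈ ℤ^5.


Via rank(M_{q-1}∘⋯∘M_p): M ≅ I[1,2]^2, I[1,5], I[3,3].
μ_θ-semistable layers: μ^(1)=13; μ^(2)=3; μ^(3)=-5

((0, 0, 1, 0, 0); (2, 2, 0, 0, 0); (1, 1, 1, 1, 1))


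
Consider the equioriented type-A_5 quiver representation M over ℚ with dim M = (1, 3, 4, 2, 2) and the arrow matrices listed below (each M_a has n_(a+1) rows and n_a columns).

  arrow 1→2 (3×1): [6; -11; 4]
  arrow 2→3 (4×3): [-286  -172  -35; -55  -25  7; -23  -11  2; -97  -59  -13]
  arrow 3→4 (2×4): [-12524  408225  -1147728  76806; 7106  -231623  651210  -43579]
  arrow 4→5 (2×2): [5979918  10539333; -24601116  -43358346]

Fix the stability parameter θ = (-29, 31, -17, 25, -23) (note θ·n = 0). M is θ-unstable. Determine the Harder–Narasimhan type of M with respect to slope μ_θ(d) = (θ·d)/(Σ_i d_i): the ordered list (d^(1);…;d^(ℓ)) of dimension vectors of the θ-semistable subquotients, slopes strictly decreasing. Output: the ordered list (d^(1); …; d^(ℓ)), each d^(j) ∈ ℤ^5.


Barcode: M ≅ I[1,4], I[2,2], I[2,5], I[3,3]^2, I[5,5]. HN layers by μ_θ (7 steps, strictly decreasing):
  μ^(1)=31; μ^(2)=25; μ^(3)=7; μ^(4)=4; μ^(5)=-17; μ^(6)=-23; μ^(7)=-29

((0, 1, 0, 0, 0); (0, 0, 0, 1, 0); (0, 1, 1, 0, 0); (0, 1, 1, 1, 1); (0, 0, 2, 0, 0); (0, 0, 0, 0, 1); (1, 0, 0, 0, 0))


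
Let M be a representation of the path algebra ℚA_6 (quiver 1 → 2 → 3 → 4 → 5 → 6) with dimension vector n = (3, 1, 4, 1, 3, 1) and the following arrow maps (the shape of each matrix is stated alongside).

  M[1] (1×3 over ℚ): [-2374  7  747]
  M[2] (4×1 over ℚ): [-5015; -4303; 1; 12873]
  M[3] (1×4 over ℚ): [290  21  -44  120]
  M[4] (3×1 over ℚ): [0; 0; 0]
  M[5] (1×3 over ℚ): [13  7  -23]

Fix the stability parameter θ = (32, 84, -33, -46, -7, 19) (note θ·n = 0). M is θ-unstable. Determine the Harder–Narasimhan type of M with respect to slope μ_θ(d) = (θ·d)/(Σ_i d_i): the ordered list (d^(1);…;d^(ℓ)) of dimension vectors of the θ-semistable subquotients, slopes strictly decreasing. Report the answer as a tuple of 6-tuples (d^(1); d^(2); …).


Barcode: M ≅ I[1,1]^2, I[1,4], I[3,3]^3, I[5,5]^2, I[5,6]. HN layers by μ_θ (5 steps, strictly decreasing):
  μ^(1)=32; μ^(2)=19; μ^(3)=37/4; μ^(4)=-7; μ^(5)=-33

((2, 0, 0, 0, 0, 0); (0, 0, 0, 0, 0, 1); (1, 1, 1, 1, 0, 0); (0, 0, 0, 0, 3, 0); (0, 0, 3, 0, 0, 0))


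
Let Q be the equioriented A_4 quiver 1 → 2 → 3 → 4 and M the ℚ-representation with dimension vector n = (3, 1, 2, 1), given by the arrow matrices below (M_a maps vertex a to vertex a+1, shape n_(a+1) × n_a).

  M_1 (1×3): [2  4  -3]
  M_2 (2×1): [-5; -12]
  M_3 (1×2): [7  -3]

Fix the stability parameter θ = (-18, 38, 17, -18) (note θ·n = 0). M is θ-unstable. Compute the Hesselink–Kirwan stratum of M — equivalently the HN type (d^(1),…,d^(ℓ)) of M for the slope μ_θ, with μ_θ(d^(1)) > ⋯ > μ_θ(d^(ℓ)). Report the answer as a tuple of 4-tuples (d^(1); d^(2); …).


Interval decomposition of M: I[1,1]^2, I[1,4], I[3,3].
HN type (ℓ=3): μ^(1)=17; μ^(2)=37/3; μ^(3)=-18

((0, 0, 1, 0); (0, 1, 1, 1); (3, 0, 0, 0))


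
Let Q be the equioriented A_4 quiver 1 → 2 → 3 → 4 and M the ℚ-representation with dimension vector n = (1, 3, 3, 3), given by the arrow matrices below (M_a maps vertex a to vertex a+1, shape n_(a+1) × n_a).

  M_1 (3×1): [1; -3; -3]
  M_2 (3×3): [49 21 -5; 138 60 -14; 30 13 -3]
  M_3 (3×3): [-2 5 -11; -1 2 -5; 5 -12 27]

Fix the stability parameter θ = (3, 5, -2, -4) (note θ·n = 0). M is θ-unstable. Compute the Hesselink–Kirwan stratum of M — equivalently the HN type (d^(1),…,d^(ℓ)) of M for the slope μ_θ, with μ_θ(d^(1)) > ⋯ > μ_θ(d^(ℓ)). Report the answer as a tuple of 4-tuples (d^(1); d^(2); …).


Barcode: M ≅ I[1,4], I[2,3], I[2,4], I[4,4]. HN layers by μ_θ (4 steps, strictly decreasing):
  μ^(1)=3/2; μ^(2)=1/2; μ^(3)=-1/3; μ^(4)=-4

((0, 1, 1, 0); (1, 1, 1, 1); (0, 1, 1, 1); (0, 0, 0, 1))


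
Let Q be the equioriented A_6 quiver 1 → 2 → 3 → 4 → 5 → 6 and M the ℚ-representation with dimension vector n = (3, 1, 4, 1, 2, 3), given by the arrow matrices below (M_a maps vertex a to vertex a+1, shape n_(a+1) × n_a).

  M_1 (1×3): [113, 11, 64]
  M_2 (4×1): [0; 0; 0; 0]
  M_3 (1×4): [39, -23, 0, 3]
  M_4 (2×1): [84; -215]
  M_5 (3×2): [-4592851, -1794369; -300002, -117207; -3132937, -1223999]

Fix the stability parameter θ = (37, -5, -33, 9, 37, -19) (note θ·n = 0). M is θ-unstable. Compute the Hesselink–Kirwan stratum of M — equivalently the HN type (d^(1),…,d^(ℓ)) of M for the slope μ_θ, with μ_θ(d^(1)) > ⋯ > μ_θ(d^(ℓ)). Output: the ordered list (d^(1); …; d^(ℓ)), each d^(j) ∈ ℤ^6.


Via rank(M_{q-1}∘⋯∘M_p): M ≅ I[1,1]^2, I[1,2], I[3,3]^3, I[3,6], I[5,6], I[6,6].
μ_θ-semistable layers: μ^(1)=37; μ^(2)=16; μ^(3)=9; μ^(4)=-19; μ^(5)=-33

((2, 0, 0, 0, 0, 0); (1, 1, 0, 0, 0, 0); (0, 0, 0, 1, 2, 2); (0, 0, 0, 0, 0, 1); (0, 0, 4, 0, 0, 0))


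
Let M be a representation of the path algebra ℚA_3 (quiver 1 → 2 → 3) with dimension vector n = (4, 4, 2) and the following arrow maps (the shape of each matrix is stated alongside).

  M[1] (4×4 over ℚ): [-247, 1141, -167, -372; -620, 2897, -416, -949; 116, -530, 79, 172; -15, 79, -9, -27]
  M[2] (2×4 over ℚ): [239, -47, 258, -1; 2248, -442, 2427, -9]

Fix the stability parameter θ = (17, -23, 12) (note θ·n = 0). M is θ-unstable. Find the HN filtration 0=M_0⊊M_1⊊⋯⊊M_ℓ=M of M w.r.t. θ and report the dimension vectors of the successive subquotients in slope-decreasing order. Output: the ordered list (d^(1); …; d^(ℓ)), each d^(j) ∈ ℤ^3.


Interval decomposition of M: I[1,2]^2, I[1,3]^2.
HN type (ℓ=2): μ^(1)=12; μ^(2)=-3

((0, 0, 2); (4, 4, 0))


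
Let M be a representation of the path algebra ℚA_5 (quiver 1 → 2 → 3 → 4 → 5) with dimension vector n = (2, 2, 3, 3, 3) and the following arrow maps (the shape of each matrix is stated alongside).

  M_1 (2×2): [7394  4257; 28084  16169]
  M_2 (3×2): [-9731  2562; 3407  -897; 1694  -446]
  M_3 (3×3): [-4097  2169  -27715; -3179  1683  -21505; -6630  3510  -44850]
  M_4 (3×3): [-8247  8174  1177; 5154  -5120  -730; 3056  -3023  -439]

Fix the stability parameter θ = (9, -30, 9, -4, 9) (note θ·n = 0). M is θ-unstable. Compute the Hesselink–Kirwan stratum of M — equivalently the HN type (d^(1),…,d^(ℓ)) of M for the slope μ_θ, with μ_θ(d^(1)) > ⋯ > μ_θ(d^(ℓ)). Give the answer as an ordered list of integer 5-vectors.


Barcode: M ≅ I[1,3], I[1,5], I[3,3], I[4,4], I[4,5], I[5,5]. HN layers by μ_θ (4 steps, strictly decreasing):
  μ^(1)=9; μ^(2)=5/2; μ^(3)=-4; μ^(4)=-21/2

((0, 0, 2, 0, 3); (0, 0, 1, 1, 0); (0, 0, 0, 2, 0); (2, 2, 0, 0, 0))


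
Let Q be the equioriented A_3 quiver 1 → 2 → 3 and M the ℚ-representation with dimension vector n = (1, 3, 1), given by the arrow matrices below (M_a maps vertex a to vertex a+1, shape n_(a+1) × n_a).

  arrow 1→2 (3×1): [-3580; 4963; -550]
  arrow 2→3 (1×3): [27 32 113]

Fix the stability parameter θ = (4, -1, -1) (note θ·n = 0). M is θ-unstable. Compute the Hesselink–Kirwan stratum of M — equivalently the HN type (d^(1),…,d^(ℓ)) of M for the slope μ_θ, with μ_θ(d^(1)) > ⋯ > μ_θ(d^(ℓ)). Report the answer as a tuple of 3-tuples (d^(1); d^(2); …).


Barcode: M ≅ I[1,3], I[2,2]^2. HN layers by μ_θ (2 steps, strictly decreasing):
  μ^(1)=2/3; μ^(2)=-1

((1, 1, 1); (0, 2, 0))


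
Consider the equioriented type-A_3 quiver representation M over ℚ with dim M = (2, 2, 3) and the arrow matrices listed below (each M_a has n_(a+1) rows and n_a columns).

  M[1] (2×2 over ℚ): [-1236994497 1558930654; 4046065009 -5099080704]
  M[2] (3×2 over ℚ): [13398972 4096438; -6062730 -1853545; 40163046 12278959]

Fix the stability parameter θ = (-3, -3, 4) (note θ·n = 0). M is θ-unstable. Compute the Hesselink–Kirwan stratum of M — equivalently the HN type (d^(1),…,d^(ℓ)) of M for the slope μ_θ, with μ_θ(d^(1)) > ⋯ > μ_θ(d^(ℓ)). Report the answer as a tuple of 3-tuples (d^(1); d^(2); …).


Via rank(M_{q-1}∘⋯∘M_p): M ≅ I[1,2], I[1,3], I[3,3]^2.
μ_θ-semistable layers: μ^(1)=4; μ^(2)=-3

((0, 0, 3); (2, 2, 0))


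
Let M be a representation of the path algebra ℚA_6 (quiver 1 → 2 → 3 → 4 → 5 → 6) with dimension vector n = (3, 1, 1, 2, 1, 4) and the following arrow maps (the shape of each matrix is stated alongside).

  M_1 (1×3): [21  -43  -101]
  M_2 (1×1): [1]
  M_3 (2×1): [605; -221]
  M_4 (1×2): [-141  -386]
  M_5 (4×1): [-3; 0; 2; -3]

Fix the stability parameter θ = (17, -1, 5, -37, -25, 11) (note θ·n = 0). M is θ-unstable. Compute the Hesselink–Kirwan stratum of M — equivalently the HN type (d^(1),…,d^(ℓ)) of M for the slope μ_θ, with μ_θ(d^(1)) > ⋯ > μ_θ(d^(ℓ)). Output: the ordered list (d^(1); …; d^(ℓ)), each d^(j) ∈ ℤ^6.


Via rank(M_{q-1}∘⋯∘M_p): M ≅ I[1,1]^2, I[1,6], I[4,4], I[6,6]^3.
μ_θ-semistable layers: μ^(1)=17; μ^(2)=11; μ^(3)=-41/5; μ^(4)=-37

((2, 0, 0, 0, 0, 0); (0, 0, 0, 0, 0, 4); (1, 1, 1, 1, 1, 0); (0, 0, 0, 1, 0, 0))


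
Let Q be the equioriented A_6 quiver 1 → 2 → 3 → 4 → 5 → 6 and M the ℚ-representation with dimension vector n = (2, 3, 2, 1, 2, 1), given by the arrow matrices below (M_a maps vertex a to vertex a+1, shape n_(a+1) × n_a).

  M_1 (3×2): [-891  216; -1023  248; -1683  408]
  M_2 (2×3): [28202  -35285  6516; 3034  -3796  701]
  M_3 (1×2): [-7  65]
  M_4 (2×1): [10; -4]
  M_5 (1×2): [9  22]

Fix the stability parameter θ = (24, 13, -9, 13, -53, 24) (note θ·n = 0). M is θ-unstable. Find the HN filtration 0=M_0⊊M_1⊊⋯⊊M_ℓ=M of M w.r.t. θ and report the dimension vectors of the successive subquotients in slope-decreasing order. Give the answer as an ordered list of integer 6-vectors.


Interval decomposition of M: I[1,1], I[1,3], I[2,2], I[2,6], I[5,5].
HN type (ℓ=5): μ^(1)=24; μ^(2)=13; μ^(3)=28/3; μ^(4)=-9; μ^(5)=-53

((1, 0, 0, 0, 0, 1); (0, 1, 0, 0, 0, 0); (1, 1, 1, 0, 0, 0); (0, 1, 1, 1, 1, 0); (0, 0, 0, 0, 1, 0))


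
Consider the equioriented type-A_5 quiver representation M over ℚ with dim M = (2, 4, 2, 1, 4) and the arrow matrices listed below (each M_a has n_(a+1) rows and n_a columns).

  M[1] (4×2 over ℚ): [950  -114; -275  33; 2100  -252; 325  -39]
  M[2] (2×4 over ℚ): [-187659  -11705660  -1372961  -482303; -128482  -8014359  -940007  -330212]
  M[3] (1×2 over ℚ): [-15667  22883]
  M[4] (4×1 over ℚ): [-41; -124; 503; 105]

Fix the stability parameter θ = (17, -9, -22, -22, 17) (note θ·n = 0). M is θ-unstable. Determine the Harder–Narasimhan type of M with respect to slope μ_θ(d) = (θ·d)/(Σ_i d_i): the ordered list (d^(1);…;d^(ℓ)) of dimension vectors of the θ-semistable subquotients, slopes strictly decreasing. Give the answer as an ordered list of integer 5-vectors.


Interval decomposition of M: I[1,1], I[1,5], I[2,2]^2, I[2,3], I[5,5]^3.
HN type (ℓ=3): μ^(1)=17; μ^(2)=-9; μ^(3)=-31/2

((1, 0, 0, 0, 4); (1, 3, 1, 1, 0); (0, 1, 1, 0, 0))


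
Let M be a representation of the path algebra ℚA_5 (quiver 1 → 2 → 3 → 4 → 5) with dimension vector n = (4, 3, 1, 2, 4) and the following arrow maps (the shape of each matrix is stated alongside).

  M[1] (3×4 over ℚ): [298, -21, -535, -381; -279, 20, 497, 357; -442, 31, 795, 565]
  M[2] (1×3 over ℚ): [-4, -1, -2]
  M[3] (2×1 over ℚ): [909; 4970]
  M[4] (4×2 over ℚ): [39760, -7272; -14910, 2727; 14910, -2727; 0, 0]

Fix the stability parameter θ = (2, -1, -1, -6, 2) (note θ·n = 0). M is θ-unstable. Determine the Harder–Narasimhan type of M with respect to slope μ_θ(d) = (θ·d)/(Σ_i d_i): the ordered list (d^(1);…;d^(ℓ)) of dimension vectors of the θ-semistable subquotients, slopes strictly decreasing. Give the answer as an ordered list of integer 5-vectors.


Interval decomposition of M: I[1,1], I[1,2]^2, I[1,4], I[4,5], I[5,5]^3.
HN type (ℓ=4): μ^(1)=2; μ^(2)=1/2; μ^(3)=-3/2; μ^(4)=-6

((1, 0, 0, 0, 4); (2, 2, 0, 0, 0); (1, 1, 1, 1, 0); (0, 0, 0, 1, 0))


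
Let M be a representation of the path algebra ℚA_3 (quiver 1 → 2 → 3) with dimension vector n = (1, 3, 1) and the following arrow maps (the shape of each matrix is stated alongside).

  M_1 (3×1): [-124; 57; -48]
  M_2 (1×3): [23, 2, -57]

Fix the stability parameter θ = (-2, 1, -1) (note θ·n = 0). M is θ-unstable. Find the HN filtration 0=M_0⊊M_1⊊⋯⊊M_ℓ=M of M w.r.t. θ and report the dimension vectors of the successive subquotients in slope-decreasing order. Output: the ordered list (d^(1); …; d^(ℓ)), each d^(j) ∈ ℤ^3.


Barcode: M ≅ I[1,3], I[2,2]^2. HN layers by μ_θ (3 steps, strictly decreasing):
  μ^(1)=1; μ^(2)=0; μ^(3)=-2

((0, 2, 0); (0, 1, 1); (1, 0, 0))


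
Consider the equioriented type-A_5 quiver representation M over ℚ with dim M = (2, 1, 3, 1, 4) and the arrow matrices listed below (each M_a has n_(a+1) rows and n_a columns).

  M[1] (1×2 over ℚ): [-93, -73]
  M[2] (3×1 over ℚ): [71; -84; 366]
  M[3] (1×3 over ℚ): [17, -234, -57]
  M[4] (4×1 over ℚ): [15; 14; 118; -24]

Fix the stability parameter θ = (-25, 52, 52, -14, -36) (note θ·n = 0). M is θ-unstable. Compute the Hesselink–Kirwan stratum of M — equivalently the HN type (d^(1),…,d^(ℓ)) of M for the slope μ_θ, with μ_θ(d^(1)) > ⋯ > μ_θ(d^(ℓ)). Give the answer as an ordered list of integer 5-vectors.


Via rank(M_{q-1}∘⋯∘M_p): M ≅ I[1,1], I[1,5], I[3,3]^2, I[5,5]^3.
μ_θ-semistable layers: μ^(1)=52; μ^(2)=27/2; μ^(3)=-25; μ^(4)=-36

((0, 0, 2, 0, 0); (0, 1, 1, 1, 1); (2, 0, 0, 0, 0); (0, 0, 0, 0, 3))


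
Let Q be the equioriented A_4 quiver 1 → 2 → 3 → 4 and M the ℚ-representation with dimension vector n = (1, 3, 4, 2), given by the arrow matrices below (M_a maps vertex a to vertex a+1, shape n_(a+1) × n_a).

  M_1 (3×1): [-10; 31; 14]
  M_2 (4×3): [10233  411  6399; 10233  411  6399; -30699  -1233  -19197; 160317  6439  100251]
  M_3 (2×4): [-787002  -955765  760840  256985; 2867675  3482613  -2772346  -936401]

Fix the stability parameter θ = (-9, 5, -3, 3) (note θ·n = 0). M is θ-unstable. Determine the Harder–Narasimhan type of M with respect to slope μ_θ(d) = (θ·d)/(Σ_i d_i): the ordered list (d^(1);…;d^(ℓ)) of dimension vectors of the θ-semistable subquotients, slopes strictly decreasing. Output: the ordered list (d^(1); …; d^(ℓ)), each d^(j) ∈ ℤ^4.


Interval decomposition of M: I[1,4], I[2,2]^2, I[3,3]^2, I[3,4].
HN type (ℓ=5): μ^(1)=5; μ^(2)=3; μ^(3)=1; μ^(4)=-3; μ^(5)=-9

((0, 2, 0, 0); (0, 0, 0, 2); (0, 1, 1, 0); (0, 0, 3, 0); (1, 0, 0, 0))


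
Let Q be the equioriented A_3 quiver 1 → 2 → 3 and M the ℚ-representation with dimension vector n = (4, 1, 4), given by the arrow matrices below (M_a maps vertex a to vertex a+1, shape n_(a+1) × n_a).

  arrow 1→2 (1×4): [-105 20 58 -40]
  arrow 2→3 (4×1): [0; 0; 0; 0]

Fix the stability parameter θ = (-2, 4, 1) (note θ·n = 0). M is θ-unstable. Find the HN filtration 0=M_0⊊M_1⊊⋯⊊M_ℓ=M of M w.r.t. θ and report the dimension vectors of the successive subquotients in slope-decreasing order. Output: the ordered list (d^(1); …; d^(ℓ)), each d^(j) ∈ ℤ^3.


Barcode: M ≅ I[1,1]^3, I[1,2], I[3,3]^4. HN layers by μ_θ (3 steps, strictly decreasing):
  μ^(1)=4; μ^(2)=1; μ^(3)=-2

((0, 1, 0); (0, 0, 4); (4, 0, 0))


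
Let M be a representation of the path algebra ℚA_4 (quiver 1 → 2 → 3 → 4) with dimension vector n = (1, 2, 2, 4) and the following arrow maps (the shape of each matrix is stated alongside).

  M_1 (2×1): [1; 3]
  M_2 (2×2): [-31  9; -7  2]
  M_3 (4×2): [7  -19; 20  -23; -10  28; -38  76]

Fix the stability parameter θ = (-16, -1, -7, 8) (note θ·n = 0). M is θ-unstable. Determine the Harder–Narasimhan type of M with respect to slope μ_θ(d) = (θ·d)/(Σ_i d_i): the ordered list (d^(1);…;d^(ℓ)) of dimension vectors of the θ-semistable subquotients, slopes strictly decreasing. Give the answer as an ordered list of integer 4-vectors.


Barcode: M ≅ I[1,4], I[2,4], I[4,4]^2. HN layers by μ_θ (3 steps, strictly decreasing):
  μ^(1)=8; μ^(2)=-4; μ^(3)=-16

((0, 0, 0, 4); (0, 2, 2, 0); (1, 0, 0, 0))


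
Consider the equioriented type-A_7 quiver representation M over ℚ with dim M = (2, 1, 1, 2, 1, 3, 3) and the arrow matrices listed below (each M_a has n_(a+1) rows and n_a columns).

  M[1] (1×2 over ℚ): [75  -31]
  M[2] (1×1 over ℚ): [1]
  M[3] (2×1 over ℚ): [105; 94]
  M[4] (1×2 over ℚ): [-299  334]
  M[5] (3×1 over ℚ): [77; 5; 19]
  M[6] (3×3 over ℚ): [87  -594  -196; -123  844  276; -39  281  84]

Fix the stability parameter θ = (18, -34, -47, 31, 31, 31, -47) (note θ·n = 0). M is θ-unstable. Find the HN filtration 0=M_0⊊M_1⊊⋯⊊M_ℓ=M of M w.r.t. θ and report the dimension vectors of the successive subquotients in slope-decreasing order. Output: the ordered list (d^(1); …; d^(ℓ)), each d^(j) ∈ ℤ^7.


Barcode: M ≅ I[1,1], I[1,7], I[4,4], I[6,6], I[6,7], I[7,7]. HN layers by μ_θ (6 steps, strictly decreasing):
  μ^(1)=31; μ^(2)=18; μ^(3)=23/2; μ^(4)=-8; μ^(5)=-21; μ^(6)=-47

((0, 0, 0, 1, 0, 1, 0); (1, 0, 0, 0, 0, 0, 0); (0, 0, 0, 1, 1, 1, 1); (0, 0, 0, 0, 0, 1, 1); (1, 1, 1, 0, 0, 0, 0); (0, 0, 0, 0, 0, 0, 1))


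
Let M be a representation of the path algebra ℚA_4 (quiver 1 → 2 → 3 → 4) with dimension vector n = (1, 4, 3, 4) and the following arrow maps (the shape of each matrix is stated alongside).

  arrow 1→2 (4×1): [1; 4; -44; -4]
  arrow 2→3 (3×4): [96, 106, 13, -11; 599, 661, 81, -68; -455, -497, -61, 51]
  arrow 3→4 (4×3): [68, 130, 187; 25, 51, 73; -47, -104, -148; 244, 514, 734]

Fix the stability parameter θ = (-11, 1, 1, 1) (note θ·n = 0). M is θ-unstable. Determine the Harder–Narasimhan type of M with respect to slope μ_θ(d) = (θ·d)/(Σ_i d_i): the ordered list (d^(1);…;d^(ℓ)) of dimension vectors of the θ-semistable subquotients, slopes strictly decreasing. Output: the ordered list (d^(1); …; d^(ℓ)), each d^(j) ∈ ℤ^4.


Interval decomposition of M: I[1,4], I[2,2], I[2,4]^2, I[4,4].
HN type (ℓ=2): μ^(1)=1; μ^(2)=-11

((0, 4, 3, 4); (1, 0, 0, 0))


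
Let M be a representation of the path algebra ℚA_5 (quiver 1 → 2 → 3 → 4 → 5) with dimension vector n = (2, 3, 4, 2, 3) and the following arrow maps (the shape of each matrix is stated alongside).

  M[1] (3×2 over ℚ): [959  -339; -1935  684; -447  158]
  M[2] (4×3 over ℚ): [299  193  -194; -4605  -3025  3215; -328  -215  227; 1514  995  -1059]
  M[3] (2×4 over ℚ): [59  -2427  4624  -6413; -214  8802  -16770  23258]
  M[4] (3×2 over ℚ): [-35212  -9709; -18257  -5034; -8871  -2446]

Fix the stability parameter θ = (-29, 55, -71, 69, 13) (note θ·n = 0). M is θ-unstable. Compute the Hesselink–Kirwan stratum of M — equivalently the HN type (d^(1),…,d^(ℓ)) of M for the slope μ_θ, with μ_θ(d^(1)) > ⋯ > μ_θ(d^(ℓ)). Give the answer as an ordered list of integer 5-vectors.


Interval decomposition of M: I[1,5]^2, I[2,3], I[3,3], I[5,5].
HN type (ℓ=5): μ^(1)=41; μ^(2)=13; μ^(3)=-8; μ^(4)=-29; μ^(5)=-71

((0, 0, 0, 2, 2); (0, 0, 0, 0, 1); (0, 3, 3, 0, 0); (2, 0, 0, 0, 0); (0, 0, 1, 0, 0))


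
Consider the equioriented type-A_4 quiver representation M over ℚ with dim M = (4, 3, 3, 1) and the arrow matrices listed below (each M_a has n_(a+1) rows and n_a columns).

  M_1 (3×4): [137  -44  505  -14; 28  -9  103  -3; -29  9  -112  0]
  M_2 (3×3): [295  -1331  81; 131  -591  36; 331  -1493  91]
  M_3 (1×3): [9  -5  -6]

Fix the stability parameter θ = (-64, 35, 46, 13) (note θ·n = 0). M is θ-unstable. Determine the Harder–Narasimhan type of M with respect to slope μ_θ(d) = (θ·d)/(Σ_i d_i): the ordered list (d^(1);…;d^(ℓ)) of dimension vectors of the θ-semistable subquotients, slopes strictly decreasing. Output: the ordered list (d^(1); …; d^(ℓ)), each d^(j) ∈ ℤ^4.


Barcode: M ≅ I[1,1], I[1,3]^2, I[1,4]. HN layers by μ_θ (4 steps, strictly decreasing):
  μ^(1)=46; μ^(2)=35; μ^(3)=94/3; μ^(4)=-64

((0, 0, 2, 0); (0, 2, 0, 0); (0, 1, 1, 1); (4, 0, 0, 0))


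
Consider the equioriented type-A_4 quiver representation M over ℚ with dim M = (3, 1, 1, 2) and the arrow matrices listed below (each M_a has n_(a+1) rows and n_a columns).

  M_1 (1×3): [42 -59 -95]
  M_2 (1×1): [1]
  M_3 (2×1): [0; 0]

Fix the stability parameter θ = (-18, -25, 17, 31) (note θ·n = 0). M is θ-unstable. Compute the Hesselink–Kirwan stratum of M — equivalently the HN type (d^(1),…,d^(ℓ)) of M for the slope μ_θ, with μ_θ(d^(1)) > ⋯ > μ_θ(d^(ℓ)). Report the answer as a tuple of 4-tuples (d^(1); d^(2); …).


Barcode: M ≅ I[1,1]^2, I[1,3], I[4,4]^2. HN layers by μ_θ (4 steps, strictly decreasing):
  μ^(1)=31; μ^(2)=17; μ^(3)=-18; μ^(4)=-43/2

((0, 0, 0, 2); (0, 0, 1, 0); (2, 0, 0, 0); (1, 1, 0, 0))


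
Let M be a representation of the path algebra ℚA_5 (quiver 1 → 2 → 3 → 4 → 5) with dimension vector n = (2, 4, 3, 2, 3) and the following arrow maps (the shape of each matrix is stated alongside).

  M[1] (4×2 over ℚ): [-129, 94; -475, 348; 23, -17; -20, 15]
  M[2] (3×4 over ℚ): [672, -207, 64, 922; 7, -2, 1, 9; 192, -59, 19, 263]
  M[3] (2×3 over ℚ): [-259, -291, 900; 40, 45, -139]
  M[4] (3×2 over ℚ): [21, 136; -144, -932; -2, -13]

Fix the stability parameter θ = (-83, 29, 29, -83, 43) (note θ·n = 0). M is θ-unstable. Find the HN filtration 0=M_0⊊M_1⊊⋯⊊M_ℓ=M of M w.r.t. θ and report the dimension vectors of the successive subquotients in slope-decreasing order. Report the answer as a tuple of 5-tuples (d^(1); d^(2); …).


Interval decomposition of M: I[1,5]^2, I[2,2], I[2,3], I[5,5].
HN type (ℓ=4): μ^(1)=43; μ^(2)=29; μ^(3)=-25/3; μ^(4)=-83

((0, 0, 0, 0, 3); (0, 2, 1, 0, 0); (0, 2, 2, 2, 0); (2, 0, 0, 0, 0))


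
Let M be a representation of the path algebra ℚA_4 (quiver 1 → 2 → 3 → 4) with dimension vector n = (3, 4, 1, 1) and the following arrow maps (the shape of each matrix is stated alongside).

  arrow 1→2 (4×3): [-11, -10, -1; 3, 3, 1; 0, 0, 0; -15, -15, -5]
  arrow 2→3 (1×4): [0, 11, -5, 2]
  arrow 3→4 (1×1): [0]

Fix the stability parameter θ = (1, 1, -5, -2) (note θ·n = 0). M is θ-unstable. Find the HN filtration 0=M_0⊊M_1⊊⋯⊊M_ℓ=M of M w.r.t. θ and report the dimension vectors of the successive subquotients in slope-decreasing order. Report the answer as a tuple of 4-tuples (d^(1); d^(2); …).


Barcode: M ≅ I[1,1], I[1,2], I[1,3], I[2,2]^2, I[4,4]. HN layers by μ_θ (3 steps, strictly decreasing):
  μ^(1)=1; μ^(2)=-1; μ^(3)=-2

((2, 3, 0, 0); (1, 1, 1, 0); (0, 0, 0, 1))


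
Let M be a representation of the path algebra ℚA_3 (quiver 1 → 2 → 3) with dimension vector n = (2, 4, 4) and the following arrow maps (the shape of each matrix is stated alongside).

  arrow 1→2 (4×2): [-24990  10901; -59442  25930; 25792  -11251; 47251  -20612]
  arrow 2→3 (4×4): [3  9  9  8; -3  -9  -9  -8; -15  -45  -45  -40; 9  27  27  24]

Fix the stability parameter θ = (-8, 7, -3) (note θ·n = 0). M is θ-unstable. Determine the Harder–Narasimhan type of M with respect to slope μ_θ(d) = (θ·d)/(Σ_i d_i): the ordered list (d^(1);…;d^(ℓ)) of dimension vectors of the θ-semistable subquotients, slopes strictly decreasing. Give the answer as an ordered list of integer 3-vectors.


Barcode: M ≅ I[1,2], I[1,3], I[2,2]^2, I[3,3]^3. HN layers by μ_θ (4 steps, strictly decreasing):
  μ^(1)=7; μ^(2)=2; μ^(3)=-3; μ^(4)=-8

((0, 3, 0); (0, 1, 1); (0, 0, 3); (2, 0, 0))


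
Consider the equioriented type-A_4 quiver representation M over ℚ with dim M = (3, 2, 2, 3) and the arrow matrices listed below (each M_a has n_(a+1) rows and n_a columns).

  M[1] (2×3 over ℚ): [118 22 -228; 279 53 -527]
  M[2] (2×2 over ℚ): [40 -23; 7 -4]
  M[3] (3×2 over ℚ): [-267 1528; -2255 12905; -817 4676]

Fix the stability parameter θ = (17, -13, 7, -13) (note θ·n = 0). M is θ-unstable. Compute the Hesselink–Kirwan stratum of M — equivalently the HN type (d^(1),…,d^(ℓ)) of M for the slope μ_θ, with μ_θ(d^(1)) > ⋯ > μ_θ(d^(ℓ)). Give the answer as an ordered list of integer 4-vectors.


Interval decomposition of M: I[1,1], I[1,4]^2, I[4,4].
HN type (ℓ=3): μ^(1)=17; μ^(2)=-1/2; μ^(3)=-13

((1, 0, 0, 0); (2, 2, 2, 2); (0, 0, 0, 1))


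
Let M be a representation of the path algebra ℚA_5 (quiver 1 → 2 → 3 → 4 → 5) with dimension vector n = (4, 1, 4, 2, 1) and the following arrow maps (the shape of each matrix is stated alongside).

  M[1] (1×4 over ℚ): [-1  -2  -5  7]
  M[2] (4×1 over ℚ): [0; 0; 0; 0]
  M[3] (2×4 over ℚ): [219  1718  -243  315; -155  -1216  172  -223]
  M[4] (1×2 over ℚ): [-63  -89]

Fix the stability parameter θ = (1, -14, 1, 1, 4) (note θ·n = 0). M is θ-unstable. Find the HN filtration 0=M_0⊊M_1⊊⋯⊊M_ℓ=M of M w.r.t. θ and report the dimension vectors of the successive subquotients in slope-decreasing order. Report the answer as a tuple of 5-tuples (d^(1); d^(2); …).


Barcode: M ≅ I[1,1]^3, I[1,2], I[3,3]^2, I[3,4], I[3,5]. HN layers by μ_θ (3 steps, strictly decreasing):
  μ^(1)=4; μ^(2)=1; μ^(3)=-13/2

((0, 0, 0, 0, 1); (3, 0, 4, 2, 0); (1, 1, 0, 0, 0))


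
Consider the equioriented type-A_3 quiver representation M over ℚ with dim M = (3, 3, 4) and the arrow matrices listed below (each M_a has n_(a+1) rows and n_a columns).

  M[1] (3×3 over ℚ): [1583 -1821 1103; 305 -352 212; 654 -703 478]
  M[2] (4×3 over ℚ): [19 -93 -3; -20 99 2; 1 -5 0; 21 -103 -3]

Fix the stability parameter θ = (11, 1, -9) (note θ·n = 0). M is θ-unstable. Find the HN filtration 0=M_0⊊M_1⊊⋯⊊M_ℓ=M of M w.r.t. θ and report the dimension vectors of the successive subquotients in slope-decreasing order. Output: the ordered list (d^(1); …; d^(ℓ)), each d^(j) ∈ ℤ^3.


Barcode: M ≅ I[1,3]^3, I[3,3]. HN layers by μ_θ (2 steps, strictly decreasing):
  μ^(1)=1; μ^(2)=-9

((3, 3, 3); (0, 0, 1))


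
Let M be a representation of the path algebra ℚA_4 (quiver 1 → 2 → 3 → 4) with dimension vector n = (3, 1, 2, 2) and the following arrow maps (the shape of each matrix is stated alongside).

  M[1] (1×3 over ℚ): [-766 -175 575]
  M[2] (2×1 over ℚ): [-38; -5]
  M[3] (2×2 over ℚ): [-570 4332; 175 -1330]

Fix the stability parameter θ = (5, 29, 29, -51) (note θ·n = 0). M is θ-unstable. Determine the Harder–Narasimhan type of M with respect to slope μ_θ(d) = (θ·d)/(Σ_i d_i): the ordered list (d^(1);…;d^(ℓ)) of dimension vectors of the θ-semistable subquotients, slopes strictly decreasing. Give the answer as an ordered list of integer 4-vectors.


Barcode: M ≅ I[1,1]^2, I[1,3], I[3,4], I[4,4]. HN layers by μ_θ (4 steps, strictly decreasing):
  μ^(1)=29; μ^(2)=5; μ^(3)=-11; μ^(4)=-51

((0, 1, 1, 0); (3, 0, 0, 0); (0, 0, 1, 1); (0, 0, 0, 1))


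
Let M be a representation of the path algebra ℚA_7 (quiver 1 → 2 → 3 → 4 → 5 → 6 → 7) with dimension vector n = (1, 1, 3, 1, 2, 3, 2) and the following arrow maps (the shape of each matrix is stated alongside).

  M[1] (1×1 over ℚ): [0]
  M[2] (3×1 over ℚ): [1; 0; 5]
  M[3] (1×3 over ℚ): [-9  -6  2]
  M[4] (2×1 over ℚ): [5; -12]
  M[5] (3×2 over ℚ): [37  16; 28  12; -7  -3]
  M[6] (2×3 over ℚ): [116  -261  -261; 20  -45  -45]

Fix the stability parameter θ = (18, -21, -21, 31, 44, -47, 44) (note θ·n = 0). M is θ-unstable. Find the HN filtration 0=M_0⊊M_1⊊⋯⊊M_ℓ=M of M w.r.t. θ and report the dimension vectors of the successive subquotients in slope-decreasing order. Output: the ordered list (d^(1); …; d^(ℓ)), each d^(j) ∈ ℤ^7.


Via rank(M_{q-1}∘⋯∘M_p): M ≅ I[1,1], I[2,7], I[3,3]^2, I[5,6], I[6,6], I[7,7].
μ_θ-semistable layers: μ^(1)=44; μ^(2)=18; μ^(3)=28/3; μ^(4)=-3/2; μ^(5)=-21; μ^(6)=-47

((0, 0, 0, 0, 0, 0, 2); (1, 0, 0, 0, 0, 0, 0); (0, 0, 0, 1, 1, 1, 0); (0, 0, 0, 0, 1, 1, 0); (0, 1, 3, 0, 0, 0, 0); (0, 0, 0, 0, 0, 1, 0))


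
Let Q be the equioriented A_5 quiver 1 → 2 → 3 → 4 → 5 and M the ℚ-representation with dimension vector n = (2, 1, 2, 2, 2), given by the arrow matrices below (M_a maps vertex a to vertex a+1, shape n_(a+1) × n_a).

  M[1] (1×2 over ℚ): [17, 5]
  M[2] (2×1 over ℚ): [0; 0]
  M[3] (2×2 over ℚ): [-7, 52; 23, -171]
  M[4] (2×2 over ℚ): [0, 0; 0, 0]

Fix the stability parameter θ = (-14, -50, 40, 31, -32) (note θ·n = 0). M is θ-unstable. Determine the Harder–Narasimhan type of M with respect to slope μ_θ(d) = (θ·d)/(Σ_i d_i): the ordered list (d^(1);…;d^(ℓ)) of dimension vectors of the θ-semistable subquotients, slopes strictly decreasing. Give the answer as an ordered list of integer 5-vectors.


Interval decomposition of M: I[1,1], I[1,2], I[3,4]^2, I[5,5]^2.
HN type (ℓ=3): μ^(1)=71/2; μ^(2)=-14; μ^(3)=-32

((0, 0, 2, 2, 0); (1, 0, 0, 0, 0); (1, 1, 0, 0, 2))
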